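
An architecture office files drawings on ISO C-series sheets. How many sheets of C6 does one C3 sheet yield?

8

C3 = 324 × 458 mm; C6 = 114 × 162 mm.
Each halving step doubles the count; 3 steps from C3 to C6.
2^3 = 8.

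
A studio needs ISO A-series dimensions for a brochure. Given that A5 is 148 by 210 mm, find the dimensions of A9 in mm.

A6: ⌊210/2⌋ × 148 = 105 × 148 mm
A7: ⌊148/2⌋ × 105 = 74 × 105 mm
A8: ⌊105/2⌋ × 74 = 52 × 74 mm
A9: ⌊74/2⌋ × 52 = 37 × 52 mm

37 × 52 mm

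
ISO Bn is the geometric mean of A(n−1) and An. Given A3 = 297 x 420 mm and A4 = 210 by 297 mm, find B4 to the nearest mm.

Short side: √(297 · 210) = √62370 ≈ 249.7 → 250 mm
Long side: √(420 · 297) = √124740 ≈ 353.2 → 353 mm

250 × 353 mm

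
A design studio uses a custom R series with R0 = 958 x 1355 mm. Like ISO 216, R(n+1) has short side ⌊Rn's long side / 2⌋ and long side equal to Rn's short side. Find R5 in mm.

R1 = 677 × 958 mm (from R0 by 1 halving).
R2: ⌊958/2⌋ × 677 = 479 × 677 mm
R3: ⌊677/2⌋ × 479 = 338 × 479 mm
R4: ⌊479/2⌋ × 338 = 239 × 338 mm
R5: ⌊338/2⌋ × 239 = 169 × 239 mm

169 × 239 mm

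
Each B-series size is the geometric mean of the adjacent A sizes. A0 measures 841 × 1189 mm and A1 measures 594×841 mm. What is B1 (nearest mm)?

Short side: √(841 · 594) = √499554 ≈ 706.8 → 707 mm
Long side: √(1189 · 841) = √999949 ≈ 1000.0 → 1000 mm

707 × 1000 mm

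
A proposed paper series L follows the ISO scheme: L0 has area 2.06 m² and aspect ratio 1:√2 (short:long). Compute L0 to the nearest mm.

Let the short side be w mm. Then w · w√2 = 2.06 m² = 2,060,000 mm².
w² = 2,060,000/√2, so w ≈ 1206.9 mm; long side = w√2 ≈ 1706.8 mm.

1207 × 1707 mm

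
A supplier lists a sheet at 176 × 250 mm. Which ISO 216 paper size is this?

B5 (176 × 250 mm)

Aspect ratio 250/176 ≈ 1.420 — close to the ISO √2 ≈ 1.414.
In the B-series (B0 = 1000 × 1414 mm): B5 = 176 × 250 mm.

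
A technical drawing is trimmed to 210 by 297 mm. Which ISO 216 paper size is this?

A4 (210 × 297 mm)

Aspect ratio 297/210 ≈ 1.414 — close to the ISO √2 ≈ 1.414.
In the A-series (A0 area = 1 m²): A4 = 210 × 297 mm.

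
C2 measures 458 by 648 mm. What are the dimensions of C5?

162 × 229 mm

C3: ⌊648/2⌋ × 458 = 324 × 458 mm
C4: ⌊458/2⌋ × 324 = 229 × 324 mm
C5: ⌊324/2⌋ × 229 = 162 × 229 mm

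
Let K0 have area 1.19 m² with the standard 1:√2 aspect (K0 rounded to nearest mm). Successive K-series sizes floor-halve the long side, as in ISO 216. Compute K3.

324 × 458 mm

Let K0's short side be w mm. w · w√2 = 1.19 m² = 1,190,000 mm², so w ≈ 917.3 mm and w√2 ≈ 1297.3 mm → K0 = 917 × 1297 mm.
K1: ⌊1297/2⌋ × 917 = 648 × 917 mm
K2: ⌊917/2⌋ × 648 = 458 × 648 mm
K3: ⌊648/2⌋ × 458 = 324 × 458 mm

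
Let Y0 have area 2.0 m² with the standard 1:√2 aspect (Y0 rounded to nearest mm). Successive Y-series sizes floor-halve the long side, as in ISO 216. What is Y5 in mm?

Let Y0's short side be w mm. w · w√2 = 2.0 m² = 2,000,000 mm², so w ≈ 1189.2 mm and w√2 ≈ 1681.8 mm → Y0 = 1189 × 1682 mm.
Y1: ⌊1682/2⌋ × 1189 = 841 × 1189 mm
Y2: ⌊1189/2⌋ × 841 = 594 × 841 mm
Y3: ⌊841/2⌋ × 594 = 420 × 594 mm
Y4: ⌊594/2⌋ × 420 = 297 × 420 mm
Y5: ⌊420/2⌋ × 297 = 210 × 297 mm

210 × 297 mm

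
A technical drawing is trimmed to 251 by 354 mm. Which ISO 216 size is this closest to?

Aspect ratio 354/251 ≈ 1.410 — close to the ISO √2 ≈ 1.414.
In the B-series (B0 = 1000 × 1414 mm): B4 = 250 × 353 mm.
Off by 2 mm total — nearest standard size.

B4 (250 × 353 mm)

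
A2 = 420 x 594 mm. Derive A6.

A3: ⌊594/2⌋ × 420 = 297 × 420 mm
A4: ⌊420/2⌋ × 297 = 210 × 297 mm
A5: ⌊297/2⌋ × 210 = 148 × 210 mm
A6: ⌊210/2⌋ × 148 = 105 × 148 mm

105 × 148 mm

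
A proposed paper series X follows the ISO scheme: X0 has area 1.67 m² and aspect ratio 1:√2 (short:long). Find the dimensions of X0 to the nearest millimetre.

Let the short side be w mm. Then w · w√2 = 1.67 m² = 1,670,000 mm².
w² = 1,670,000/√2, so w ≈ 1086.7 mm; long side = w√2 ≈ 1536.8 mm.

1087 × 1537 mm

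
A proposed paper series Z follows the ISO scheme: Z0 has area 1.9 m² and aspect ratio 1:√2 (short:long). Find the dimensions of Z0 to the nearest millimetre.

1159 × 1639 mm

Let the short side be w mm. Then w · w√2 = 1.9 m² = 1,900,000 mm².
w² = 1,900,000/√2, so w ≈ 1159.1 mm; long side = w√2 ≈ 1639.2 mm.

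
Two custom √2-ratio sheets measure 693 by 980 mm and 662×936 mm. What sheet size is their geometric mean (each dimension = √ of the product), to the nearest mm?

Short side: √(693 · 662) = √458766 ≈ 677.3 → 677 mm
Long side: √(980 · 936) = √917280 ≈ 957.7 → 958 mm

677 × 958 mm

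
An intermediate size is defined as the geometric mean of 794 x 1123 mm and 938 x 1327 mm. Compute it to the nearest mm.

Short side: √(794 · 938) = √744772 ≈ 863.0 → 863 mm
Long side: √(1123 · 1327) = √1490221 ≈ 1220.7 → 1221 mm

863 × 1221 mm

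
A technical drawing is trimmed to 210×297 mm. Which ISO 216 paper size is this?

Aspect ratio 297/210 ≈ 1.414 — close to the ISO √2 ≈ 1.414.
In the A-series (A0 area = 1 m²): A4 = 210 × 297 mm.

A4 (210 × 297 mm)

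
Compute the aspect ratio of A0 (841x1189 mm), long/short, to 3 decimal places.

1.414

1189 / 841 = 1.414
Matches √2 ≈ 1.414 — the ISO 216 defining ratio.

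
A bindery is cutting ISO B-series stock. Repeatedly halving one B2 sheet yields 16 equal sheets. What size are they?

B6

16 = 2^4, so 4 halving steps.
B2 → B3 → … → B6 after 4 steps.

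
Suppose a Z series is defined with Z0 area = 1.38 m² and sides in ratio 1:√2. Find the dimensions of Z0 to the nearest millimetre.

Let the short side be w mm. Then w · w√2 = 1.38 m² = 1,380,000 mm².
w² = 1,380,000/√2, so w ≈ 987.8 mm; long side = w√2 ≈ 1397.0 mm.

988 × 1397 mm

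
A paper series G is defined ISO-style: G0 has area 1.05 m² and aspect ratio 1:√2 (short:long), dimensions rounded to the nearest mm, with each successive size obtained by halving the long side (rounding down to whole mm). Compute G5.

Let G0's short side be w mm. w · w√2 = 1.05 m² = 1,050,000 mm², so w ≈ 861.7 mm and w√2 ≈ 1218.6 mm → G0 = 862 × 1219 mm.
G1: ⌊1219/2⌋ × 862 = 609 × 862 mm
G2: ⌊862/2⌋ × 609 = 431 × 609 mm
G3: ⌊609/2⌋ × 431 = 304 × 431 mm
G4: ⌊431/2⌋ × 304 = 215 × 304 mm
G5: ⌊304/2⌋ × 215 = 152 × 215 mm

152 × 215 mm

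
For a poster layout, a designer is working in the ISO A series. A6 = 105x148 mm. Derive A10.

A7: ⌊148/2⌋ × 105 = 74 × 105 mm
A8: ⌊105/2⌋ × 74 = 52 × 74 mm
A9: ⌊74/2⌋ × 52 = 37 × 52 mm
A10: ⌊52/2⌋ × 37 = 26 × 37 mm

26 × 37 mm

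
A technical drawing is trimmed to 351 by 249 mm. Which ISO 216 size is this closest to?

B4 (250 × 353 mm)

Aspect ratio 351/249 ≈ 1.410 — close to the ISO √2 ≈ 1.414.
In the B-series (B0 = 1000 × 1414 mm): B4 = 250 × 353 mm.
Off by 3 mm total — nearest standard size.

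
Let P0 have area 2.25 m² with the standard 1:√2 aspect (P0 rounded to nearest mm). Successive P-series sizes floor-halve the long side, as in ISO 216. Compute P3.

Let P0's short side be w mm. w · w√2 = 2.25 m² = 2,250,000 mm², so w ≈ 1261.3 mm and w√2 ≈ 1783.8 mm → P0 = 1261 × 1784 mm.
P1: ⌊1784/2⌋ × 1261 = 892 × 1261 mm
P2: ⌊1261/2⌋ × 892 = 630 × 892 mm
P3: ⌊892/2⌋ × 630 = 446 × 630 mm

446 × 630 mm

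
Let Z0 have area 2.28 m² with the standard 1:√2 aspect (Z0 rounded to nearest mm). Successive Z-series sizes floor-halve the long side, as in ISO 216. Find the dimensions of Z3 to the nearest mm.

449 × 635 mm

Let Z0's short side be w mm. w · w√2 = 2.28 m² = 2,280,000 mm², so w ≈ 1269.7 mm and w√2 ≈ 1795.7 mm → Z0 = 1270 × 1796 mm.
Z1: ⌊1796/2⌋ × 1270 = 898 × 1270 mm
Z2: ⌊1270/2⌋ × 898 = 635 × 898 mm
Z3: ⌊898/2⌋ × 635 = 449 × 635 mm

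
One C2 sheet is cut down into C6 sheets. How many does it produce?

16

C2 = 458 × 648 mm; C6 = 114 × 162 mm.
Each halving step doubles the count; 4 steps from C2 to C6.
2^4 = 16.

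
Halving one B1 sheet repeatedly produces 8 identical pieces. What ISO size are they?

8 = 2^3, so 3 halving steps.
B1 → B2 → … → B4 after 3 steps.

B4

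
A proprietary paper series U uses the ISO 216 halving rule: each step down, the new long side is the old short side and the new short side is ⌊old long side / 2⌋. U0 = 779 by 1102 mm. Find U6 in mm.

U1: ⌊1102/2⌋ × 779 = 551 × 779 mm
U2: ⌊779/2⌋ × 551 = 389 × 551 mm
U3: ⌊551/2⌋ × 389 = 275 × 389 mm
U4: ⌊389/2⌋ × 275 = 194 × 275 mm
U5: ⌊275/2⌋ × 194 = 137 × 194 mm
U6: ⌊194/2⌋ × 137 = 97 × 137 mm

97 × 137 mm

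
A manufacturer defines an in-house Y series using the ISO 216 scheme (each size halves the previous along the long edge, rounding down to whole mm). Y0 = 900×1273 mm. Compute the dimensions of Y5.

Y1: ⌊1273/2⌋ × 900 = 636 × 900 mm
Y2: ⌊900/2⌋ × 636 = 450 × 636 mm
Y3: ⌊636/2⌋ × 450 = 318 × 450 mm
Y4: ⌊450/2⌋ × 318 = 225 × 318 mm
Y5: ⌊318/2⌋ × 225 = 159 × 225 mm

159 × 225 mm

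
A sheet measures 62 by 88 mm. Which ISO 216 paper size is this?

B8 (62 × 88 mm)

Aspect ratio 88/62 ≈ 1.419 — close to the ISO √2 ≈ 1.414.
In the B-series (B0 = 1000 × 1414 mm): B8 = 62 × 88 mm.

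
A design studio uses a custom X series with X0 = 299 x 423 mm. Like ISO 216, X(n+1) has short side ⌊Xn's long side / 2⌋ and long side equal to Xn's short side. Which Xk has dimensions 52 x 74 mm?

X5

X0: 299 × 423 mm
X1: 211 × 299 mm
X2: 149 × 211 mm
X3: 105 × 149 mm
X4: 74 × 105 mm
X5: 52 × 74 mm
X6: 37 × 52 mm
→ matches X5.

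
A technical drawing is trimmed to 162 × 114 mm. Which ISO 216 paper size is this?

Aspect ratio 162/114 ≈ 1.421 — close to the ISO √2 ≈ 1.414.
In the C-series (envelope sizes, between A and B): C6 = 114 × 162 mm.

C6 (114 × 162 mm)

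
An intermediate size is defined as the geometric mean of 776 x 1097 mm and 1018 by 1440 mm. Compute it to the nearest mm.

Short side: √(776 · 1018) = √789968 ≈ 888.8 → 889 mm
Long side: √(1097 · 1440) = √1579680 ≈ 1256.9 → 1257 mm

889 × 1257 mm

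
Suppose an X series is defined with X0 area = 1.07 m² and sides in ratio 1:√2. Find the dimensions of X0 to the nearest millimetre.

870 × 1230 mm

Let the short side be w mm. Then w · w√2 = 1.07 m² = 1,070,000 mm².
w² = 1,070,000/√2, so w ≈ 869.8 mm; long side = w√2 ≈ 1230.1 mm.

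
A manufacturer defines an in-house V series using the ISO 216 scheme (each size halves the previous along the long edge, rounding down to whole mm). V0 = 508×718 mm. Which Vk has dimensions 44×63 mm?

V0: 508 × 718 mm
V1: 359 × 508 mm
V2: 254 × 359 mm
V3: 179 × 254 mm
V4: 127 × 179 mm
V5: 89 × 127 mm
V6: 63 × 89 mm
V7: 44 × 63 mm
V8: 31 × 44 mm
→ matches V7.

V7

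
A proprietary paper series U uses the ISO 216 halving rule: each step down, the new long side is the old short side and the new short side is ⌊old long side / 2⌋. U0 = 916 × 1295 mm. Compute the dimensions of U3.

323 × 458 mm

U1: ⌊1295/2⌋ × 916 = 647 × 916 mm
U2: ⌊916/2⌋ × 647 = 458 × 647 mm
U3: ⌊647/2⌋ × 458 = 323 × 458 mm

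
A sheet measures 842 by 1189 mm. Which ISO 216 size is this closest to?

A0 (841 × 1189 mm)

Aspect ratio 1189/842 ≈ 1.412 — close to the ISO √2 ≈ 1.414.
In the A-series (A0 area = 1 m²): A0 = 841 × 1189 mm.
Off by 1 mm total — nearest standard size.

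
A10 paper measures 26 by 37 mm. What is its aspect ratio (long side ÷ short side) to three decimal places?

37 / 26 = 1.423
ISO 216 targets √2 ≈ 1.414; the +0.009 deviation is from mm rounding.

1.423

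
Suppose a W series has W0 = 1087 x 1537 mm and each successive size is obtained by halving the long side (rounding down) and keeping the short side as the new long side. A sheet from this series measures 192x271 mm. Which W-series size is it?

W0: 1087 × 1537 mm
W1: 768 × 1087 mm
W2: 543 × 768 mm
W3: 384 × 543 mm
W4: 271 × 384 mm
W5: 192 × 271 mm
W6: 135 × 192 mm
→ matches W5.

W5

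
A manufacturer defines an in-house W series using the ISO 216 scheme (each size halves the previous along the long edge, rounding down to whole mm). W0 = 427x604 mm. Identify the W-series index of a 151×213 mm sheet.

W0: 427 × 604 mm
W1: 302 × 427 mm
W2: 213 × 302 mm
W3: 151 × 213 mm
W4: 106 × 151 mm
→ matches W3.

W3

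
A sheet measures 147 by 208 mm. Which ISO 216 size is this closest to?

A5 (148 × 210 mm)

Aspect ratio 208/147 ≈ 1.415 — close to the ISO √2 ≈ 1.414.
In the A-series (A0 area = 1 m²): A5 = 148 × 210 mm.
Off by 3 mm total — nearest standard size.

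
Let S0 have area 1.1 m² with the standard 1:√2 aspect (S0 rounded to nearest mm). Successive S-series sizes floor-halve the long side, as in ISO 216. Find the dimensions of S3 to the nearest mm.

Let S0's short side be w mm. w · w√2 = 1.1 m² = 1,100,000 mm², so w ≈ 881.9 mm and w√2 ≈ 1247.3 mm → S0 = 882 × 1247 mm.
S1: ⌊1247/2⌋ × 882 = 623 × 882 mm
S2: ⌊882/2⌋ × 623 = 441 × 623 mm
S3: ⌊623/2⌋ × 441 = 311 × 441 mm

311 × 441 mm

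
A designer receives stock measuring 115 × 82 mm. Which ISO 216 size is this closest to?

C7 (81 × 114 mm)

Aspect ratio 115/82 ≈ 1.402 — close to the ISO √2 ≈ 1.414.
In the C-series (envelope sizes, between A and B): C7 = 81 × 114 mm.
Off by 2 mm total — nearest standard size.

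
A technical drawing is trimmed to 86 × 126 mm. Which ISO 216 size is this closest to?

B7 (88 × 125 mm)

Aspect ratio 126/86 ≈ 1.465 (ISO target is √2 ≈ 1.414).
In the B-series (B0 = 1000 × 1414 mm): B7 = 88 × 125 mm.
Off by 3 mm total — nearest standard size.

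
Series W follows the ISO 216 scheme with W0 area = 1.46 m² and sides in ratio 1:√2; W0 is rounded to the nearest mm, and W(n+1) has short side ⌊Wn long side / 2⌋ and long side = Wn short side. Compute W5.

Let W0's short side be w mm. w · w√2 = 1.46 m² = 1,460,000 mm², so w ≈ 1016.1 mm and w√2 ≈ 1436.9 mm → W0 = 1016 × 1437 mm.
W1: ⌊1437/2⌋ × 1016 = 718 × 1016 mm
W2: ⌊1016/2⌋ × 718 = 508 × 718 mm
W3: ⌊718/2⌋ × 508 = 359 × 508 mm
W4: ⌊508/2⌋ × 359 = 254 × 359 mm
W5: ⌊359/2⌋ × 254 = 179 × 254 mm

179 × 254 mm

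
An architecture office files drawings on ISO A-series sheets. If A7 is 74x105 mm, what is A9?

A8: ⌊105/2⌋ × 74 = 52 × 74 mm
A9: ⌊74/2⌋ × 52 = 37 × 52 mm

37 × 52 mm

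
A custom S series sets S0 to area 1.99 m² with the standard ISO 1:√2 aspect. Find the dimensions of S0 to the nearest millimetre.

Let the short side be w mm. Then w · w√2 = 1.99 m² = 1,990,000 mm².
w² = 1,990,000/√2, so w ≈ 1186.2 mm; long side = w√2 ≈ 1677.6 mm.

1186 × 1678 mm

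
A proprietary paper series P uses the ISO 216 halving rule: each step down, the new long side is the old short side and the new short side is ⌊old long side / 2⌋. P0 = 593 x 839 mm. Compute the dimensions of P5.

104 × 148 mm

P1 = 419 × 593 mm (from P0 by 1 halving).
P2: ⌊593/2⌋ × 419 = 296 × 419 mm
P3: ⌊419/2⌋ × 296 = 209 × 296 mm
P4: ⌊296/2⌋ × 209 = 148 × 209 mm
P5: ⌊209/2⌋ × 148 = 104 × 148 mm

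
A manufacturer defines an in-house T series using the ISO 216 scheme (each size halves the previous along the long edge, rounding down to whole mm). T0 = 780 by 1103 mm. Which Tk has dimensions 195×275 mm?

T0: 780 × 1103 mm
T1: 551 × 780 mm
T2: 390 × 551 mm
T3: 275 × 390 mm
T4: 195 × 275 mm
T5: 137 × 195 mm
→ matches T4.

T4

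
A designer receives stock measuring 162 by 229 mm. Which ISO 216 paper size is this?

Aspect ratio 229/162 ≈ 1.414 — close to the ISO √2 ≈ 1.414.
In the C-series (envelope sizes, between A and B): C5 = 162 × 229 mm.

C5 (162 × 229 mm)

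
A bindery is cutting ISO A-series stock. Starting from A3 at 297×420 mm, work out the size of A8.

A4: ⌊420/2⌋ × 297 = 210 × 297 mm
A5: ⌊297/2⌋ × 210 = 148 × 210 mm
A6: ⌊210/2⌋ × 148 = 105 × 148 mm
A7: ⌊148/2⌋ × 105 = 74 × 105 mm
A8: ⌊105/2⌋ × 74 = 52 × 74 mm

52 × 74 mm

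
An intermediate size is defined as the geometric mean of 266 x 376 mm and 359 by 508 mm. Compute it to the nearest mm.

Short side: √(266 · 359) = √95494 ≈ 309.0 → 309 mm
Long side: √(376 · 508) = √191008 ≈ 437.0 → 437 mm

309 × 437 mm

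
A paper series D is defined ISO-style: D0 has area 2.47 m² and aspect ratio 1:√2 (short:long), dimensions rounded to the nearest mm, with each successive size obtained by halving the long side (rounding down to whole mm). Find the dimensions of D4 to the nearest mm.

330 × 467 mm

Let D0's short side be w mm. w · w√2 = 2.47 m² = 2,470,000 mm², so w ≈ 1321.6 mm and w√2 ≈ 1869.0 mm → D0 = 1322 × 1869 mm.
D1: ⌊1869/2⌋ × 1322 = 934 × 1322 mm
D2: ⌊1322/2⌋ × 934 = 661 × 934 mm
D3: ⌊934/2⌋ × 661 = 467 × 661 mm
D4: ⌊661/2⌋ × 467 = 330 × 467 mm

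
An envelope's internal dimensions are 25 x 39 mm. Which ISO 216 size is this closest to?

Aspect ratio 39/25 ≈ 1.560 (ISO target is √2 ≈ 1.414).
In the A-series (A0 area = 1 m²): A10 = 26 × 37 mm.
Off by 3 mm total — nearest standard size.

A10 (26 × 37 mm)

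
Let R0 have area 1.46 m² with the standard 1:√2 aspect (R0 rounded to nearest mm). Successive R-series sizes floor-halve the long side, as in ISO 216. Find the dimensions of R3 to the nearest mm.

359 × 508 mm

Let R0's short side be w mm. w · w√2 = 1.46 m² = 1,460,000 mm², so w ≈ 1016.1 mm and w√2 ≈ 1436.9 mm → R0 = 1016 × 1437 mm.
R1: ⌊1437/2⌋ × 1016 = 718 × 1016 mm
R2: ⌊1016/2⌋ × 718 = 508 × 718 mm
R3: ⌊718/2⌋ × 508 = 359 × 508 mm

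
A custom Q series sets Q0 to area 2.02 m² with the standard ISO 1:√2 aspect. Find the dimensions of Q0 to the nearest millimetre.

Let the short side be w mm. Then w · w√2 = 2.02 m² = 2,020,000 mm².
w² = 2,020,000/√2, so w ≈ 1195.1 mm; long side = w√2 ≈ 1690.2 mm.

1195 × 1690 mm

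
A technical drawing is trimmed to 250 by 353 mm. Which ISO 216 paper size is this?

Aspect ratio 353/250 ≈ 1.412 — close to the ISO √2 ≈ 1.414.
In the B-series (B0 = 1000 × 1414 mm): B4 = 250 × 353 mm.

B4 (250 × 353 mm)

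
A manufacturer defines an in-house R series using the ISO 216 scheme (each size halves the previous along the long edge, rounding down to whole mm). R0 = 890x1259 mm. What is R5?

157 × 222 mm

R1: ⌊1259/2⌋ × 890 = 629 × 890 mm
R2: ⌊890/2⌋ × 629 = 445 × 629 mm
R3: ⌊629/2⌋ × 445 = 314 × 445 mm
R4: ⌊445/2⌋ × 314 = 222 × 314 mm
R5: ⌊314/2⌋ × 222 = 157 × 222 mm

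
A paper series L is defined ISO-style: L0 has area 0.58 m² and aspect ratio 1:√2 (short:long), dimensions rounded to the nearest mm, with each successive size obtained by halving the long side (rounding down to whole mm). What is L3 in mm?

Let L0's short side be w mm. w · w√2 = 0.58 m² = 580,000 mm², so w ≈ 640.4 mm and w√2 ≈ 905.7 mm → L0 = 640 × 906 mm.
L1: ⌊906/2⌋ × 640 = 453 × 640 mm
L2: ⌊640/2⌋ × 453 = 320 × 453 mm
L3: ⌊453/2⌋ × 320 = 226 × 320 mm

226 × 320 mm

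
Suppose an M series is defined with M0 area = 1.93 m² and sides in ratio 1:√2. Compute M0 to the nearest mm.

Let the short side be w mm. Then w · w√2 = 1.93 m² = 1,930,000 mm².
w² = 1,930,000/√2, so w ≈ 1168.2 mm; long side = w√2 ≈ 1652.1 mm.

1168 × 1652 mm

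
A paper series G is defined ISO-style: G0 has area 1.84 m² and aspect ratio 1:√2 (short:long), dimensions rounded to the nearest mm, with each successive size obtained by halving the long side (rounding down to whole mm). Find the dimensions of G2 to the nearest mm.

Let G0's short side be w mm. w · w√2 = 1.84 m² = 1,840,000 mm², so w ≈ 1140.6 mm and w√2 ≈ 1613.1 mm → G0 = 1141 × 1613 mm.
G1: ⌊1613/2⌋ × 1141 = 806 × 1141 mm
G2: ⌊1141/2⌋ × 806 = 570 × 806 mm

570 × 806 mm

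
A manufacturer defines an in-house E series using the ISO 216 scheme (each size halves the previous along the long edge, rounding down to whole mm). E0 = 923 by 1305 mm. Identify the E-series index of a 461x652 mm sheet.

E2

E0: 923 × 1305 mm
E1: 652 × 923 mm
E2: 461 × 652 mm
E3: 326 × 461 mm
→ matches E2.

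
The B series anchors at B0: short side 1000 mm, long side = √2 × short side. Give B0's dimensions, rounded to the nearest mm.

Short side = 1000 mm; long side = 1000√2 ≈ 1414.2 mm.

1000 × 1414 mm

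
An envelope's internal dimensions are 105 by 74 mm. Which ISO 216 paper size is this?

Aspect ratio 105/74 ≈ 1.419 — close to the ISO √2 ≈ 1.414.
In the A-series (A0 area = 1 m²): A7 = 74 × 105 mm.

A7 (74 × 105 mm)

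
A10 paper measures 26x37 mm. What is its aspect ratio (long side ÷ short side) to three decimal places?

1.423

37 / 26 = 1.423
ISO 216 targets √2 ≈ 1.414; the +0.009 deviation is from mm rounding.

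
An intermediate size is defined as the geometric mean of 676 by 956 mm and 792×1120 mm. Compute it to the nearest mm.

732 × 1035 mm

Short side: √(676 · 792) = √535392 ≈ 731.7 → 732 mm
Long side: √(956 · 1120) = √1070720 ≈ 1034.8 → 1035 mm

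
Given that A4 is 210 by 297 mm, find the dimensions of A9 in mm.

37 × 52 mm

A5: ⌊297/2⌋ × 210 = 148 × 210 mm
A6: ⌊210/2⌋ × 148 = 105 × 148 mm
A7: ⌊148/2⌋ × 105 = 74 × 105 mm
A8: ⌊105/2⌋ × 74 = 52 × 74 mm
A9: ⌊74/2⌋ × 52 = 37 × 52 mm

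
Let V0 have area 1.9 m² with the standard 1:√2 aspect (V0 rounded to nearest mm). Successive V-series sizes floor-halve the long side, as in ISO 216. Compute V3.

Let V0's short side be w mm. w · w√2 = 1.9 m² = 1,900,000 mm², so w ≈ 1159.1 mm and w√2 ≈ 1639.2 mm → V0 = 1159 × 1639 mm.
V1: ⌊1639/2⌋ × 1159 = 819 × 1159 mm
V2: ⌊1159/2⌋ × 819 = 579 × 819 mm
V3: ⌊819/2⌋ × 579 = 409 × 579 mm

409 × 579 mm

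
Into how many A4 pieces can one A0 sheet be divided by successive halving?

16

Each ISO step halves the sheet: 1 × A0 → 2 × A1 → 4 × A2 → 8 × A3 → …
From A0 to A4 is 4 halving steps: 2^4 = 16.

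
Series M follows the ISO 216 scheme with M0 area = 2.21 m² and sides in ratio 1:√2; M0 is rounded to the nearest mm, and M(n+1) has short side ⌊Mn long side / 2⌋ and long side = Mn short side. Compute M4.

312 × 442 mm

Let M0's short side be w mm. w · w√2 = 2.21 m² = 2,210,000 mm², so w ≈ 1250.1 mm and w√2 ≈ 1767.9 mm → M0 = 1250 × 1768 mm.
M1: ⌊1768/2⌋ × 1250 = 884 × 1250 mm
M2: ⌊1250/2⌋ × 884 = 625 × 884 mm
M3: ⌊884/2⌋ × 625 = 442 × 625 mm
M4: ⌊625/2⌋ × 442 = 312 × 442 mm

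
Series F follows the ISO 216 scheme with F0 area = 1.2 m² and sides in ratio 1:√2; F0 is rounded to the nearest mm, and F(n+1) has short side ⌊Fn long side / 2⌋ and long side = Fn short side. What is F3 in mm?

325 × 460 mm

Let F0's short side be w mm. w · w√2 = 1.2 m² = 1,200,000 mm², so w ≈ 921.2 mm and w√2 ≈ 1302.7 mm → F0 = 921 × 1303 mm.
F1: ⌊1303/2⌋ × 921 = 651 × 921 mm
F2: ⌊921/2⌋ × 651 = 460 × 651 mm
F3: ⌊651/2⌋ × 460 = 325 × 460 mm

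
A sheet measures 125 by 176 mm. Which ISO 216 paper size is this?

Aspect ratio 176/125 ≈ 1.408 — close to the ISO √2 ≈ 1.414.
In the B-series (B0 = 1000 × 1414 mm): B6 = 125 × 176 mm.

B6 (125 × 176 mm)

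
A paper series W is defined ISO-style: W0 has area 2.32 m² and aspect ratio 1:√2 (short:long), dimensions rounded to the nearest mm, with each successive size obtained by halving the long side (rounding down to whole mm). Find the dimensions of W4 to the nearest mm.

Let W0's short side be w mm. w · w√2 = 2.32 m² = 2,320,000 mm², so w ≈ 1280.8 mm and w√2 ≈ 1811.3 mm → W0 = 1281 × 1811 mm.
W1: ⌊1811/2⌋ × 1281 = 905 × 1281 mm
W2: ⌊1281/2⌋ × 905 = 640 × 905 mm
W3: ⌊905/2⌋ × 640 = 452 × 640 mm
W4: ⌊640/2⌋ × 452 = 320 × 452 mm

320 × 452 mm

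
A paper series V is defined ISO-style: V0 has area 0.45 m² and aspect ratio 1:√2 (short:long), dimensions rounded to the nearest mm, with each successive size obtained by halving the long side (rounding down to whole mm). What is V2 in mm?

Let V0's short side be w mm. w · w√2 = 0.45 m² = 450,000 mm², so w ≈ 564.1 mm and w√2 ≈ 797.7 mm → V0 = 564 × 798 mm.
V1: ⌊798/2⌋ × 564 = 399 × 564 mm
V2: ⌊564/2⌋ × 399 = 282 × 399 mm

282 × 399 mm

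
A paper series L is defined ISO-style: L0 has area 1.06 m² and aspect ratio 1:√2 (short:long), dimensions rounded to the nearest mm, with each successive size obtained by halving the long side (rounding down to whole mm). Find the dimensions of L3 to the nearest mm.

306 × 433 mm

Let L0's short side be w mm. w · w√2 = 1.06 m² = 1,060,000 mm², so w ≈ 865.8 mm and w√2 ≈ 1224.4 mm → L0 = 866 × 1224 mm.
L1: ⌊1224/2⌋ × 866 = 612 × 866 mm
L2: ⌊866/2⌋ × 612 = 433 × 612 mm
L3: ⌊612/2⌋ × 433 = 306 × 433 mm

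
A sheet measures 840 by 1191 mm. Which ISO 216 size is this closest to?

Aspect ratio 1191/840 ≈ 1.418 — close to the ISO √2 ≈ 1.414.
In the A-series (A0 area = 1 m²): A0 = 841 × 1189 mm.
Off by 3 mm total — nearest standard size.

A0 (841 × 1189 mm)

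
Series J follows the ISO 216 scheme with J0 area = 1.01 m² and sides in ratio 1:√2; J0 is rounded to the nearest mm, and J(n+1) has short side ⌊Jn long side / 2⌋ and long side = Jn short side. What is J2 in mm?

Let J0's short side be w mm. w · w√2 = 1.01 m² = 1,010,000 mm², so w ≈ 845.1 mm and w√2 ≈ 1195.1 mm → J0 = 845 × 1195 mm.
J1: ⌊1195/2⌋ × 845 = 597 × 845 mm
J2: ⌊845/2⌋ × 597 = 422 × 597 mm

422 × 597 mm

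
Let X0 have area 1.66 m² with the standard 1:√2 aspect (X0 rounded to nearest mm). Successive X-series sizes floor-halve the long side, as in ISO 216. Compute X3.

Let X0's short side be w mm. w · w√2 = 1.66 m² = 1,660,000 mm², so w ≈ 1083.4 mm and w√2 ≈ 1532.2 mm → X0 = 1083 × 1532 mm.
X1: ⌊1532/2⌋ × 1083 = 766 × 1083 mm
X2: ⌊1083/2⌋ × 766 = 541 × 766 mm
X3: ⌊766/2⌋ × 541 = 383 × 541 mm

383 × 541 mm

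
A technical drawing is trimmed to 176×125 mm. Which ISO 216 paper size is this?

B6 (125 × 176 mm)

Aspect ratio 176/125 ≈ 1.408 — close to the ISO √2 ≈ 1.414.
In the B-series (B0 = 1000 × 1414 mm): B6 = 125 × 176 mm.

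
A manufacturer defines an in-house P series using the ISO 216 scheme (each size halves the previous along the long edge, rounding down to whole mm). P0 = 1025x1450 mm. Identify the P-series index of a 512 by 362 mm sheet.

P0: 1025 × 1450 mm
P1: 725 × 1025 mm
P2: 512 × 725 mm
P3: 362 × 512 mm
P4: 256 × 362 mm
→ matches P3.

P3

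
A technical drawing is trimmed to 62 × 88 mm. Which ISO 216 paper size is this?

B8 (62 × 88 mm)

Aspect ratio 88/62 ≈ 1.419 — close to the ISO √2 ≈ 1.414.
In the B-series (B0 = 1000 × 1414 mm): B8 = 62 × 88 mm.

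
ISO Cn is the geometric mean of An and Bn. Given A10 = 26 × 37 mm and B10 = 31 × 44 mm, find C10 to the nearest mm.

28 × 40 mm

Short side: √(26 · 31) = √806 ≈ 28.4 → 28 mm
Long side: √(37 · 44) = √1628 ≈ 40.3 → 40 mm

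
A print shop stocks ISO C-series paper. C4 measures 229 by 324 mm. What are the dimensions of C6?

114 × 162 mm

C5: ⌊324/2⌋ × 229 = 162 × 229 mm
C6: ⌊229/2⌋ × 162 = 114 × 162 mm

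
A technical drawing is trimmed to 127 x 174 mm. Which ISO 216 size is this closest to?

Aspect ratio 174/127 ≈ 1.370 (ISO target is √2 ≈ 1.414).
In the B-series (B0 = 1000 × 1414 mm): B6 = 125 × 176 mm.
Off by 4 mm total — nearest standard size.

B6 (125 × 176 mm)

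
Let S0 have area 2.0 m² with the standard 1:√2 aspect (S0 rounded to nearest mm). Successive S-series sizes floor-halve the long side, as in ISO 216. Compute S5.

210 × 297 mm

Let S0's short side be w mm. w · w√2 = 2.0 m² = 2,000,000 mm², so w ≈ 1189.2 mm and w√2 ≈ 1681.8 mm → S0 = 1189 × 1682 mm.
S1: ⌊1682/2⌋ × 1189 = 841 × 1189 mm
S2: ⌊1189/2⌋ × 841 = 594 × 841 mm
S3: ⌊841/2⌋ × 594 = 420 × 594 mm
S4: ⌊594/2⌋ × 420 = 297 × 420 mm
S5: ⌊420/2⌋ × 297 = 210 × 297 mm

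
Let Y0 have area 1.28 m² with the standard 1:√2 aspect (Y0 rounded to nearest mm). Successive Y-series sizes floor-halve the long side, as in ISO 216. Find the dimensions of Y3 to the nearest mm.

336 × 475 mm

Let Y0's short side be w mm. w · w√2 = 1.28 m² = 1,280,000 mm², so w ≈ 951.4 mm and w√2 ≈ 1345.4 mm → Y0 = 951 × 1345 mm.
Y1: ⌊1345/2⌋ × 951 = 672 × 951 mm
Y2: ⌊951/2⌋ × 672 = 475 × 672 mm
Y3: ⌊672/2⌋ × 475 = 336 × 475 mm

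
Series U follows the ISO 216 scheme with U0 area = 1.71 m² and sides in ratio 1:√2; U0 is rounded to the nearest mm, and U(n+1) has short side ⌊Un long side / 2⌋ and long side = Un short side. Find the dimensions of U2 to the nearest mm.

550 × 777 mm

Let U0's short side be w mm. w · w√2 = 1.71 m² = 1,710,000 mm², so w ≈ 1099.6 mm and w√2 ≈ 1555.1 mm → U0 = 1100 × 1555 mm.
U1: ⌊1555/2⌋ × 1100 = 777 × 1100 mm
U2: ⌊1100/2⌋ × 777 = 550 × 777 mm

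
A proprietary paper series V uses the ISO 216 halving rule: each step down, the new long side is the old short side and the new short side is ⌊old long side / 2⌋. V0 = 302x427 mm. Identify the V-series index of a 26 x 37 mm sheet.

V0: 302 × 427 mm
V1: 213 × 302 mm
V2: 151 × 213 mm
V3: 106 × 151 mm
V4: 75 × 106 mm
V5: 53 × 75 mm
V6: 37 × 53 mm
V7: 26 × 37 mm
V8: 18 × 26 mm
→ matches V7.

V7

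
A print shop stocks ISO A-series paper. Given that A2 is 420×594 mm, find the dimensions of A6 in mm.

A3: ⌊594/2⌋ × 420 = 297 × 420 mm
A4: ⌊420/2⌋ × 297 = 210 × 297 mm
A5: ⌊297/2⌋ × 210 = 148 × 210 mm
A6: ⌊210/2⌋ × 148 = 105 × 148 mm

105 × 148 mm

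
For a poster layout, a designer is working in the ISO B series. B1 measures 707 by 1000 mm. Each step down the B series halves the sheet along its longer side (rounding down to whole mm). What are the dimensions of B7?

88 × 125 mm

B2: ⌊1000/2⌋ × 707 = 500 × 707 mm
B3: ⌊707/2⌋ × 500 = 353 × 500 mm
B4: ⌊500/2⌋ × 353 = 250 × 353 mm
B5: ⌊353/2⌋ × 250 = 176 × 250 mm
B6: ⌊250/2⌋ × 176 = 125 × 176 mm
B7: ⌊176/2⌋ × 125 = 88 × 125 mm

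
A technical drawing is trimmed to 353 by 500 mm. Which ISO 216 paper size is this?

Aspect ratio 500/353 ≈ 1.416 — close to the ISO √2 ≈ 1.414.
In the B-series (B0 = 1000 × 1414 mm): B3 = 353 × 500 mm.

B3 (353 × 500 mm)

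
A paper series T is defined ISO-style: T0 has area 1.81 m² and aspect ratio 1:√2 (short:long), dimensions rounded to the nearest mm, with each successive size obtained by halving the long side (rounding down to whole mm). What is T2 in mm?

Let T0's short side be w mm. w · w√2 = 1.81 m² = 1,810,000 mm², so w ≈ 1131.3 mm and w√2 ≈ 1599.9 mm → T0 = 1131 × 1600 mm.
T1: ⌊1600/2⌋ × 1131 = 800 × 1131 mm
T2: ⌊1131/2⌋ × 800 = 565 × 800 mm

565 × 800 mm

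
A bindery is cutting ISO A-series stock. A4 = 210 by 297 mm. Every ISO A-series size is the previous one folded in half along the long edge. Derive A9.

A5: ⌊297/2⌋ × 210 = 148 × 210 mm
A6: ⌊210/2⌋ × 148 = 105 × 148 mm
A7: ⌊148/2⌋ × 105 = 74 × 105 mm
A8: ⌊105/2⌋ × 74 = 52 × 74 mm
A9: ⌊74/2⌋ × 52 = 37 × 52 mm

37 × 52 mm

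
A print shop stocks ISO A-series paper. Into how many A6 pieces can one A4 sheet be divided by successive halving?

Each ISO step halves the sheet: 1 × A4 → 2 × A5 → 4 × A6
From A4 to A6 is 2 halving steps: 2^2 = 4.

4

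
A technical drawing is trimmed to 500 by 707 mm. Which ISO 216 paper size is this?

B2 (500 × 707 mm)

Aspect ratio 707/500 ≈ 1.414 — close to the ISO √2 ≈ 1.414.
In the B-series (B0 = 1000 × 1414 mm): B2 = 500 × 707 mm.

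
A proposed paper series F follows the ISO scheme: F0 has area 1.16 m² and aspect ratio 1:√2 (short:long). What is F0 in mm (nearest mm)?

906 × 1281 mm

Let the short side be w mm. Then w · w√2 = 1.16 m² = 1,160,000 mm².
w² = 1,160,000/√2, so w ≈ 905.7 mm; long side = w√2 ≈ 1280.8 mm.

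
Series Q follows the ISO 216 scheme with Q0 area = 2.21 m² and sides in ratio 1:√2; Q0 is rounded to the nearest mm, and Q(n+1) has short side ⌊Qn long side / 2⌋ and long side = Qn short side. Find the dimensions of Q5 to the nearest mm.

Let Q0's short side be w mm. w · w√2 = 2.21 m² = 2,210,000 mm², so w ≈ 1250.1 mm and w√2 ≈ 1767.9 mm → Q0 = 1250 × 1768 mm.
Q1: ⌊1768/2⌋ × 1250 = 884 × 1250 mm
Q2: ⌊1250/2⌋ × 884 = 625 × 884 mm
Q3: ⌊884/2⌋ × 625 = 442 × 625 mm
Q4: ⌊625/2⌋ × 442 = 312 × 442 mm
Q5: ⌊442/2⌋ × 312 = 221 × 312 mm

221 × 312 mm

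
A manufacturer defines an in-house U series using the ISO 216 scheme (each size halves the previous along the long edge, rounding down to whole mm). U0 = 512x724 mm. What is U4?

128 × 181 mm

U1: ⌊724/2⌋ × 512 = 362 × 512 mm
U2: ⌊512/2⌋ × 362 = 256 × 362 mm
U3: ⌊362/2⌋ × 256 = 181 × 256 mm
U4: ⌊256/2⌋ × 181 = 128 × 181 mm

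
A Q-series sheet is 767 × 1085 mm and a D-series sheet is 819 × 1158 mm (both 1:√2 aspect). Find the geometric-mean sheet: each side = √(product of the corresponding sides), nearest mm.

793 × 1121 mm

Short side: √(767 · 819) = √628173 ≈ 792.6 → 793 mm
Long side: √(1085 · 1158) = √1256430 ≈ 1120.9 → 1121 mm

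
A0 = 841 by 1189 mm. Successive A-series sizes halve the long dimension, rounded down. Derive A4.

210 × 297 mm

A1: ⌊1189/2⌋ × 841 = 594 × 841 mm
A2: ⌊841/2⌋ × 594 = 420 × 594 mm
A3: ⌊594/2⌋ × 420 = 297 × 420 mm
A4: ⌊420/2⌋ × 297 = 210 × 297 mm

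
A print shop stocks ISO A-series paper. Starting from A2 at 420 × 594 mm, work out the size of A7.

74 × 105 mm

A3: ⌊594/2⌋ × 420 = 297 × 420 mm
A4: ⌊420/2⌋ × 297 = 210 × 297 mm
A5: ⌊297/2⌋ × 210 = 148 × 210 mm
A6: ⌊210/2⌋ × 148 = 105 × 148 mm
A7: ⌊148/2⌋ × 105 = 74 × 105 mm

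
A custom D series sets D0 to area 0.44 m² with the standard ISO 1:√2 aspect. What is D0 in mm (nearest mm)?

Let the short side be w mm. Then w · w√2 = 0.44 m² = 440,000 mm².
w² = 440,000/√2, so w ≈ 557.8 mm; long side = w√2 ≈ 788.8 mm.

558 × 789 mm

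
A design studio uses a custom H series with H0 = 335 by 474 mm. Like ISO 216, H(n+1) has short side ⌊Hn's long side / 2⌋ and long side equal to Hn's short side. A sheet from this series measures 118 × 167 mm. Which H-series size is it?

H0: 335 × 474 mm
H1: 237 × 335 mm
H2: 167 × 237 mm
H3: 118 × 167 mm
H4: 83 × 118 mm
→ matches H3.

H3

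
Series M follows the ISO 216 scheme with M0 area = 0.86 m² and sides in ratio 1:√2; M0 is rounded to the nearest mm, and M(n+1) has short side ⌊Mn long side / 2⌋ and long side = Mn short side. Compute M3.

275 × 390 mm

Let M0's short side be w mm. w · w√2 = 0.86 m² = 860,000 mm², so w ≈ 779.8 mm and w√2 ≈ 1102.8 mm → M0 = 780 × 1103 mm.
M1: ⌊1103/2⌋ × 780 = 551 × 780 mm
M2: ⌊780/2⌋ × 551 = 390 × 551 mm
M3: ⌊551/2⌋ × 390 = 275 × 390 mm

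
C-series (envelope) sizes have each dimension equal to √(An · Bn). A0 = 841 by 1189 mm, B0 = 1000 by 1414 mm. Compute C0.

Short side: √(841 · 1000) = √841000 ≈ 917.1 → 917 mm
Long side: √(1189 · 1414) = √1681246 ≈ 1296.6 → 1297 mm

917 × 1297 mm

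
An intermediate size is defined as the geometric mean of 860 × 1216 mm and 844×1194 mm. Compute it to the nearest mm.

852 × 1205 mm

Short side: √(860 · 844) = √725840 ≈ 852.0 → 852 mm
Long side: √(1216 · 1194) = √1451904 ≈ 1204.9 → 1205 mm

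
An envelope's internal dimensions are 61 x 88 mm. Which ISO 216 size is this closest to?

Aspect ratio 88/61 ≈ 1.443 (ISO target is √2 ≈ 1.414).
In the B-series (B0 = 1000 × 1414 mm): B8 = 62 × 88 mm.
Off by 1 mm total — nearest standard size.

B8 (62 × 88 mm)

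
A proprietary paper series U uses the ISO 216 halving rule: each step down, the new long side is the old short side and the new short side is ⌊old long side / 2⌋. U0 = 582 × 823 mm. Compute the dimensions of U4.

145 × 205 mm

U1: ⌊823/2⌋ × 582 = 411 × 582 mm
U2: ⌊582/2⌋ × 411 = 291 × 411 mm
U3: ⌊411/2⌋ × 291 = 205 × 291 mm
U4: ⌊291/2⌋ × 205 = 145 × 205 mm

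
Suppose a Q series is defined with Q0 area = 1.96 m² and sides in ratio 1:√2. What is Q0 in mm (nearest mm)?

Let the short side be w mm. Then w · w√2 = 1.96 m² = 1,960,000 mm².
w² = 1,960,000/√2, so w ≈ 1177.3 mm; long side = w√2 ≈ 1664.9 mm.

1177 × 1665 mm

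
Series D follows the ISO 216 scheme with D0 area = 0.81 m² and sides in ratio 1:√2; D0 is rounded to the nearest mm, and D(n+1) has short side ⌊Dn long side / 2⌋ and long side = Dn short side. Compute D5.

133 × 189 mm

Let D0's short side be w mm. w · w√2 = 0.81 m² = 810,000 mm², so w ≈ 756.8 mm and w√2 ≈ 1070.3 mm → D0 = 757 × 1070 mm.
D1: ⌊1070/2⌋ × 757 = 535 × 757 mm
D2: ⌊757/2⌋ × 535 = 378 × 535 mm
D3: ⌊535/2⌋ × 378 = 267 × 378 mm
D4: ⌊378/2⌋ × 267 = 189 × 267 mm
D5: ⌊267/2⌋ × 189 = 133 × 189 mm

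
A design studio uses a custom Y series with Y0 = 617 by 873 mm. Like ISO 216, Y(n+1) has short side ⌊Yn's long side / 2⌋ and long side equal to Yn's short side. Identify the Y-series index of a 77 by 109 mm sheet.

Y0: 617 × 873 mm
Y1: 436 × 617 mm
Y2: 308 × 436 mm
Y3: 218 × 308 mm
Y4: 154 × 218 mm
Y5: 109 × 154 mm
Y6: 77 × 109 mm
Y7: 54 × 77 mm
→ matches Y6.

Y6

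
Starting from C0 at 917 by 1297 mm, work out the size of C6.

C1: ⌊1297/2⌋ × 917 = 648 × 917 mm
C2: ⌊917/2⌋ × 648 = 458 × 648 mm
C3: ⌊648/2⌋ × 458 = 324 × 458 mm
C4: ⌊458/2⌋ × 324 = 229 × 324 mm
C5: ⌊324/2⌋ × 229 = 162 × 229 mm
C6: ⌊229/2⌋ × 162 = 114 × 162 mm

114 × 162 mm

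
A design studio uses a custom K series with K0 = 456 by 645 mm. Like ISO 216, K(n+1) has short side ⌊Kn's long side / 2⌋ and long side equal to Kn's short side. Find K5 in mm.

80 × 114 mm

K1: ⌊645/2⌋ × 456 = 322 × 456 mm
K2: ⌊456/2⌋ × 322 = 228 × 322 mm
K3: ⌊322/2⌋ × 228 = 161 × 228 mm
K4: ⌊228/2⌋ × 161 = 114 × 161 mm
K5: ⌊161/2⌋ × 114 = 80 × 114 mm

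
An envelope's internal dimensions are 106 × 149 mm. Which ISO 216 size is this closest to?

A6 (105 × 148 mm)

Aspect ratio 149/106 ≈ 1.406 — close to the ISO √2 ≈ 1.414.
In the A-series (A0 area = 1 m²): A6 = 105 × 148 mm.
Off by 2 mm total — nearest standard size.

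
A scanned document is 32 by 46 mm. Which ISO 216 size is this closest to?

Aspect ratio 46/32 ≈ 1.438 (ISO target is √2 ≈ 1.414).
In the B-series (B0 = 1000 × 1414 mm): B10 = 31 × 44 mm.
Off by 3 mm total — nearest standard size.

B10 (31 × 44 mm)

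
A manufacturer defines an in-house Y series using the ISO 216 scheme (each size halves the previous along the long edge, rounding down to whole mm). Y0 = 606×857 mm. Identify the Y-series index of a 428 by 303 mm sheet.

Y0: 606 × 857 mm
Y1: 428 × 606 mm
Y2: 303 × 428 mm
Y3: 214 × 303 mm
→ matches Y2.

Y2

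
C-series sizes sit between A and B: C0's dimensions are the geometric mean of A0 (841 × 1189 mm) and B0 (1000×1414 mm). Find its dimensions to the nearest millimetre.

Short: √(841 · 1000) = √841000 ≈ 917.1 mm.
Long: √(1189 · 1414) = √1681246 ≈ 1296.6 mm.

917 × 1297 mm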